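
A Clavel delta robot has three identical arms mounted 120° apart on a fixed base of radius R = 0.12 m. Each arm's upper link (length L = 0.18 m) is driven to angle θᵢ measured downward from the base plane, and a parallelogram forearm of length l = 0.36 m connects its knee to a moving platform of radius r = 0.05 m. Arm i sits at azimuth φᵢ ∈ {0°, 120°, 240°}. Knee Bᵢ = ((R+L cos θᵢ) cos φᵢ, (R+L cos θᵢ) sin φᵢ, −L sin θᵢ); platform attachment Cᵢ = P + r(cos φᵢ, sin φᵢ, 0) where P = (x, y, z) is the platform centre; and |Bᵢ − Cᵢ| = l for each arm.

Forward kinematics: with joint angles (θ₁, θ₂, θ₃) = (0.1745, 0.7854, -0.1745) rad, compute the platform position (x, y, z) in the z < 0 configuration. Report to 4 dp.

φ1=0.0°: virtual centre (0.2473, 0.0000, -0.0313), radius l
arm 2 at φ=120.0°: e+L cos θ2 = 0.1973;  centre 2 = (-0.0986, 0.1708, -0.1273)
centre 3 = (0.2473·cos240.0°, 0.2473·sin240.0°, 0.0313) = (-0.1236, -0.2141, 0.0313)
subtract pairs → two planes through P
[-0.6918 0.3417 -0.1921]·P = -0.0070;  [-0.7418 -0.4283 0.1250]·P = 0.0000
Cramer: x(z) = 0.0055-0.0719z;  y(z) = -0.0094+0.4164z
sphere 1 gives Az²+Bz+C=0 with A=1.1786, B=0.0894, C=-0.0701;  B²−4AC=0.3383;  roots -0.2847, 0.2088;  negative root z = -0.2847
x = 0.0259, y = -0.1280

(0.0259, -0.1280, -0.2847)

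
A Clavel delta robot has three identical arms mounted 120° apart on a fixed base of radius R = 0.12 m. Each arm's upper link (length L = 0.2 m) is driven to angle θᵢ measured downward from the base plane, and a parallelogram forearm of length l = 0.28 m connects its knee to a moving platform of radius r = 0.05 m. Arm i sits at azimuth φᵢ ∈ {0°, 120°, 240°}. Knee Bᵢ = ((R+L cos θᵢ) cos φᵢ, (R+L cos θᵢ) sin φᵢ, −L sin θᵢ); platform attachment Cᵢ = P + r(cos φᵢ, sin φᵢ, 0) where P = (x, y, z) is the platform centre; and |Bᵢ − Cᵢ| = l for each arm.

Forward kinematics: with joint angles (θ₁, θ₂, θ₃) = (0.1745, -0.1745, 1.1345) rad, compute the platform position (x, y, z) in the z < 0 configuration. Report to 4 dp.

arm 1 at φ=0.0°: ρ1 = 0.2670;  O1 = (0.2670, 0.0000, -0.0347)
φ2=120.0°: virtual centre (-0.1335, 0.2312, 0.0347), radius l
arm 3 at φ=240.0°: ρ3 = 0.1545;  O3 = (-0.0773, -0.1338, -0.1813)
eliminate P² terms by subtracting sphere 1 from 2 and 3
plane₁₂: -0.8009x+0.4624y+0.1389z = 0.0000
det = 0.5327;  x = 0.0137+-0.1846z,  y = 0.0237+-0.6202z
quadratic in z: (1.4187)z²+(0.1336)z+(-0.0125)=0, √Δ=0.2977 → z ∈ {-0.1520, 0.0578}; z = -0.1520 (taking z<0)
x = 0.0417, y = 0.1179

(0.0417, 0.1179, -0.1520)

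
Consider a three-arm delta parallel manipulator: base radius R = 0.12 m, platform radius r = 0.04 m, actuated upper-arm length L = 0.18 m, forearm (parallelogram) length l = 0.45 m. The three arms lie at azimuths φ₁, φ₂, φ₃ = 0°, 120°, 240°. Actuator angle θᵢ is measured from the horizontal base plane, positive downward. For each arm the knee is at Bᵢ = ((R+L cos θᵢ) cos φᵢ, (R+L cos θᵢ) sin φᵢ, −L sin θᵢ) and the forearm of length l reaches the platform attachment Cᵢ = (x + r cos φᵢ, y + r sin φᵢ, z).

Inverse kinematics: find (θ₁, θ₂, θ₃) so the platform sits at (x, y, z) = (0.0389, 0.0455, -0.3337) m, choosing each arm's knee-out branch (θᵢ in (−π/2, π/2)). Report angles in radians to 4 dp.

φ1=0.0° → target in arm frame (0.0389, 0.0455)
  e−x'=0.0411;  (l²−L²−(e−x')²−y'²−z²)/2L = 0.1527
  γ=atan2(-0.3337,0.0411)=-1.4482;  ψ=arccos(0.4543)=1.0992;  θ1=γ+ψ≈-0.3490
rotate P by −φ2: (0.0200, -0.0564, -0.3337)
  A cos θ + B sin θ = C:  0.0600·cos θ + -0.3337·sin θ = 0.1443
  √(A²+B²)=0.3391;  θ2 = -1.3928+1.1311 ≈ -0.2616
φ3=240.0° → target in arm frame (-0.0589, 0.0109)
  A cos θ + B sin θ = C:  0.1389·cos θ + -0.3337·sin θ = 0.1093
  γ=atan2(-0.3337,0.1389)=-1.1765;  ψ=arccos(0.3024)=1.2636;  θ3=γ+ψ≈0.0871

θ₁ = -0.3490, θ₂ = -0.2616, θ₃ = 0.0871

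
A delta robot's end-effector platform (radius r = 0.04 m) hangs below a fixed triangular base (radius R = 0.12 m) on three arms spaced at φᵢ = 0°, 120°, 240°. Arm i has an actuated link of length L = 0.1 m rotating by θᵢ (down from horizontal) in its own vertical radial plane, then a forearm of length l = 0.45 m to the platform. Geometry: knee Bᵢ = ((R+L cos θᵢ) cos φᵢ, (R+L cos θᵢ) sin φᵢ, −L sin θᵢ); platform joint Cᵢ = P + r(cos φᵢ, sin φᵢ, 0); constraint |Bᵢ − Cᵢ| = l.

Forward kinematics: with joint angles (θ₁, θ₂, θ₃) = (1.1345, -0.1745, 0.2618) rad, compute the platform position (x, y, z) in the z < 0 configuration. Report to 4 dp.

(-0.1888, 0.0577, -0.4107)

O1 = (0.1223·cos0.0°, 0.1223·sin0.0°, -0.0906) = (0.1223, 0.0000, -0.0906)
arm 2 at φ=120.0°: ρ2 = 0.1785;  O2 = (-0.0892, 0.1546, 0.0174)
arm 3 at φ=240.0°: ρ3 = 0.1766;  O3 = (-0.0883, -0.1529, -0.0259)
eliminate P² terms by subtracting sphere 1 from 2 and 3
linear system: -0.4230x+0.3091y = 0.0090−0.2160z; -0.4211x+-0.3059y = 0.0087−0.1295z
det = 0.2596;  x = -0.0210+0.4088z,  y = 0.0004+-0.1394z
into |P−O₁|² = l²: 1.1865z² + 0.0641z + -0.1738 = 0;  Δ = 0.8288;  z = -0.4107 or 0.3567 → z<0 root = -0.4107
x = -0.1888, y = 0.0577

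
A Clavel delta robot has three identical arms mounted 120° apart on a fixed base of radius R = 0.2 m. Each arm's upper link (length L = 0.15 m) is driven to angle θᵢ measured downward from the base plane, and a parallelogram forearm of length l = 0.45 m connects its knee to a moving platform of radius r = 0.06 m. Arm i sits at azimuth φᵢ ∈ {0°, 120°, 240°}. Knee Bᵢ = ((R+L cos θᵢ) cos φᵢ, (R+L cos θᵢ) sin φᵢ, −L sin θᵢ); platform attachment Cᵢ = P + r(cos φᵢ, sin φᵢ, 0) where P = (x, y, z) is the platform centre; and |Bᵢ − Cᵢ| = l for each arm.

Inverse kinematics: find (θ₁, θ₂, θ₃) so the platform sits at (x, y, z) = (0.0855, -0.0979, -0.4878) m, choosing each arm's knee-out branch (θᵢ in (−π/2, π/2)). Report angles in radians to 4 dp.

rotate P by −φ1: (0.0855, -0.0979, -0.4878)
  A cos θ + B sin θ = C:  0.0545·cos θ + -0.4878·sin θ = -0.2350
  √(A²+B²)=0.4908;  θ1 = -1.4595+2.0701 ≈ 0.6106
arm 2 (φ=120.0°): x'=-0.1275, y'=-0.0251
  A=0.2675, B=-0.4878, C=(l²−L²−A²−y'²−z²)/(2L)=-0.4338
  √(A²+B²)=0.5563;  θ2 = -1.0691+2.4652 ≈ 1.3960
φ3=240.0° → target in arm frame (0.0420, 0.1230)
  A=0.0980, B=-0.4878, C=(l²−L²−A²−y'²−z²)/(2L)=-0.2756
  γ=atan2(-0.4878,0.0980)=-1.3726;  ψ=arccos(-0.5539)=2.1578;  θ3=γ+ψ≈0.7852

θ₁ = 0.6106, θ₂ = 1.3960, θ₃ = 0.7852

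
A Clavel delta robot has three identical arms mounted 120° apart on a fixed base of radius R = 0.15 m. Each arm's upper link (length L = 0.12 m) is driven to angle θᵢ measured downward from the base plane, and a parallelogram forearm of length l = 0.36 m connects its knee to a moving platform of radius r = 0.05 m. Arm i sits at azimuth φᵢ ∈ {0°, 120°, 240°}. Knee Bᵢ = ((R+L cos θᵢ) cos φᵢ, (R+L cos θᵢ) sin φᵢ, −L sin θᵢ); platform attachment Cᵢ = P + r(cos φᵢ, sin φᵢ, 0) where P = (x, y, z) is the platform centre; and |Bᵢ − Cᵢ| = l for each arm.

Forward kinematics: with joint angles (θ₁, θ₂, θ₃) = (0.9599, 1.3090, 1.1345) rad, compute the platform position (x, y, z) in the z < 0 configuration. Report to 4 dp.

(0.0379, -0.0223, -0.4329)

arm 1 at φ=0.0°: ρ1 = 0.1688;  O1 = (0.1688, 0.0000, -0.0983)
φ2=120.0°: virtual centre (-0.0655, 0.1135, -0.1159), radius l
O3 = (0.1507·cos240.0°, 0.1507·sin240.0°, -0.1088) = (-0.0754, -0.1305, -0.1088)
subtract pairs → two planes through P
plane₁₂: -0.4687x+0.2270y+-0.0352z = -0.0076
det = 0.2332;  x = 0.0120+-0.0598z,  y = -0.0085+0.0317z
quadratic in z: (1.0046)z²+(0.2148)z+(-0.0953)=0, √Δ=0.6549 → z ∈ {-0.4329, 0.2191}; z = -0.4329 (taking z<0)
x = 0.0379, y = -0.0223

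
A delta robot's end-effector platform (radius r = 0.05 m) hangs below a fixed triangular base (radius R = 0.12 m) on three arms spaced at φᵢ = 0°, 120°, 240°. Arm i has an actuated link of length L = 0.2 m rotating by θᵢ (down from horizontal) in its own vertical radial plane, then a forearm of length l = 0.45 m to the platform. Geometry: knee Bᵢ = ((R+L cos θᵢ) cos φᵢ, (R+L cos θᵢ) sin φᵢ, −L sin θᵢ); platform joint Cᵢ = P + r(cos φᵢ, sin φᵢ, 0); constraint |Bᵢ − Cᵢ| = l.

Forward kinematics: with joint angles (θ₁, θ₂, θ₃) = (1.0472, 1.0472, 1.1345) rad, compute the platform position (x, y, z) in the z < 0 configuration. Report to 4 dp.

(0.0123, 0.0212, -0.5941)

arm 1 at φ=0.0°: (R−r)+L cos θ1 = 0.1700;  S1 = (0.1700, 0.0000, -0.1732)
φ2=120.0°: virtual centre (-0.0850, 0.1472, -0.1732), radius l
φ3=240.0°: virtual centre (-0.0773, -0.1338, -0.1813), radius l
eliminate P² terms by subtracting sphere 1 from 2 and 3
plane₁₂: -0.5100x+0.2944y+0.0000z = 0.0000
det = 0.2821;  x = 0.0023+-0.0168z,  y = 0.0039+-0.0291z
sphere 1 gives Az²+Bz+C=0 with A=1.0011, B=0.3518, C=-0.1443;  B²−4AC=0.7018;  roots -0.5941, 0.2427;  negative root z = -0.5941
x = 0.0123, y = 0.0212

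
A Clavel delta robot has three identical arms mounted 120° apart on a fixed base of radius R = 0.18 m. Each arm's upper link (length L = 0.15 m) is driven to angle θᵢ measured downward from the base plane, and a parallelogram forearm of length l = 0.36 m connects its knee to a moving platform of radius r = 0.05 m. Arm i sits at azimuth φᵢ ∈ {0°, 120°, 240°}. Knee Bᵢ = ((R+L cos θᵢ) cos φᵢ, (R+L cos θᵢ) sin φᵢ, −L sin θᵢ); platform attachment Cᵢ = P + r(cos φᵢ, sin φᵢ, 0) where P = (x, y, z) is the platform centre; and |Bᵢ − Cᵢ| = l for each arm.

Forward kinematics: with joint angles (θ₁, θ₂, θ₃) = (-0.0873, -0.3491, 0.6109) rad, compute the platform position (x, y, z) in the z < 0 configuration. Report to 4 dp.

O1 = (0.2794·cos0.0°, 0.2794·sin0.0°, 0.0131) = (0.2794, 0.0000, 0.0131)
arm 2 at φ=120.0°: (R−r)+L cos θ2 = 0.2710;  O2 = (-0.1355, 0.2347, 0.0513)
arm 3 at φ=240.0°: (R−r)+L cos θ3 = 0.2529;  O3 = (-0.1264, -0.2190, -0.0860)
subtract pairs → two planes through P
[-0.8298 0.4693 0.0765]·P = -0.0022;  [-0.8117 -0.4380 -0.1982]·P = -0.0069
det = 0.7444;  x = 0.0057+-0.0800z,  y = 0.0053+-0.3044z
quadratic in z: (1.0990)z²+(0.0144)z+(-0.0544)=0, √Δ=0.4895 → z ∈ {-0.2292, 0.2161}; z = -0.2292 (taking z<0)
x = 0.0240, y = 0.0751

(0.0240, 0.0751, -0.2292)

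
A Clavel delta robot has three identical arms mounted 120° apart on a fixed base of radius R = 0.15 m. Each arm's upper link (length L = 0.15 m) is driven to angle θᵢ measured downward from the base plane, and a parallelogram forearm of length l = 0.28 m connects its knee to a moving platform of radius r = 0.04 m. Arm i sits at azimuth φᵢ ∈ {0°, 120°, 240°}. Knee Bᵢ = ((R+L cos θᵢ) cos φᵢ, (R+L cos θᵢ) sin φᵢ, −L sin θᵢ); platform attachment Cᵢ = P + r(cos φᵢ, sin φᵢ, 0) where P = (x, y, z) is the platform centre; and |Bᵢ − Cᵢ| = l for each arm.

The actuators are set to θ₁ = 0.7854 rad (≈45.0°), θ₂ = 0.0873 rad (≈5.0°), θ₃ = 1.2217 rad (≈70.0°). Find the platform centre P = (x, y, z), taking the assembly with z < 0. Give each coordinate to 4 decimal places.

(-0.0046, 0.1121, -0.2369)

O1 = (0.2161·cos0.0°, 0.2161·sin0.0°, -0.1061) = (0.2161, 0.0000, -0.1061)
arm 2 at φ=120.0°: ρ2 = 0.2594;  O2 = (-0.1297, 0.2247, -0.0131)
φ3=240.0°: virtual centre (-0.0807, -0.1397, -0.1410), radius l
subtract pairs → two planes through P
plane₁₂: -0.6916x+0.4493y+0.1860z = 0.0095
Cramer: x(z) = 0.0060+0.0448z;  y(z) = 0.0304-0.3449z
sphere 1 gives Az²+Bz+C=0 with A=1.1210, B=0.1723, C=-0.0221;  B²−4AC=0.1287;  roots -0.2369, 0.0832;  negative root z = -0.2369
x = -0.0046, y = 0.1121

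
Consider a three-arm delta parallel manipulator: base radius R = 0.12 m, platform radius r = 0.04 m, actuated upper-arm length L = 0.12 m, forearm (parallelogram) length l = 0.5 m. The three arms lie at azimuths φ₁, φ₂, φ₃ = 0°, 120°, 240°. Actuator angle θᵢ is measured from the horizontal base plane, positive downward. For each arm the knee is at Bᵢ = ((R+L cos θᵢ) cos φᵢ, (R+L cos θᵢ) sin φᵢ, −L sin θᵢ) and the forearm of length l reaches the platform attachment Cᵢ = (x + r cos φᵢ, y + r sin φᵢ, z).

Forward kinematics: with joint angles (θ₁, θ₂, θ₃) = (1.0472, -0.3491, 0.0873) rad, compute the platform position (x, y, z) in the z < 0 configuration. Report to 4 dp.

S1 = (0.1400·cos0.0°, 0.1400·sin0.0°, -0.1039) = (0.1400, 0.0000, -0.1039)
S2 = (0.1928·cos120.0°, 0.1928·sin120.0°, 0.0410) = (-0.0964, 0.1669, 0.0410)
S3 = (0.1995·cos240.0°, 0.1995·sin240.0°, -0.0105) = (-0.0998, -0.1728, -0.0105)
|S₂|²−|S₁|² = 0.0084;  |S₃|²−|S₁|² = 0.0095
[-0.4728 0.3339 0.2899]·P = 0.0084;  [-0.4795 -0.3456 0.1869]·P = 0.0095
Cramer: x(z) = -0.0189+0.5027z;  y(z) = -0.0014-0.1566z
quadratic in z: (1.2772)z²+(0.0486)z+(-0.2140)=0, √Δ=1.0466 → z ∈ {-0.4288, 0.3907}; z = -0.4288 (taking z<0)
x = -0.2344, y = 0.0657

(-0.2344, 0.0657, -0.4288)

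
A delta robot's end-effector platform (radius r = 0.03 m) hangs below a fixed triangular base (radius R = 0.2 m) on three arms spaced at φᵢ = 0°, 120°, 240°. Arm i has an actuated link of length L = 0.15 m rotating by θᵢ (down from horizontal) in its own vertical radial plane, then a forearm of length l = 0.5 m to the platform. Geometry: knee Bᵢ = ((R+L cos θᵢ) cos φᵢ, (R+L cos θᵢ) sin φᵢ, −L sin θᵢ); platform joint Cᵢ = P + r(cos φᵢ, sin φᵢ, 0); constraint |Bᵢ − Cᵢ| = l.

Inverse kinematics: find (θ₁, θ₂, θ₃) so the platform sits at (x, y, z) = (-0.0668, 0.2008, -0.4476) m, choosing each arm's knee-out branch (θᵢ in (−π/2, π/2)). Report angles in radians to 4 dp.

θ₁ = 0.9599, θ₂ = -0.2618, θ₃ = 1.2215

φ1=0.0° → target in arm frame (-0.0668, 0.2008)
  e−x'=0.2368;  (l²−L²−(e−x')²−y'²−z²)/2L = -0.2308
  γ=atan2(-0.4476,0.2368)=-1.0842;  ψ=arccos(-0.4558)=2.0441;  θ1=γ+ψ≈0.9599
rotate P by −φ2: (0.2073, -0.0425, -0.4476)
  e−x'=-0.0373;  (l²−L²−(e−x')²−y'²−z²)/2L = 0.0798
  γ=atan2(-0.4476,-0.0373)=-1.6539;  ψ=arccos(0.1778)=1.3921;  θ2=γ+ψ≈-0.2618
arm 3 (φ=240.0°): x'=-0.1405, y'=-0.1583
  e−x'=0.3105;  (l²−L²−(e−x')²−y'²−z²)/2L = -0.3143
  γ=atan2(-0.4476,0.3105)=-0.9643;  ψ=arccos(-0.5770)=2.1859;  θ3=γ+ψ≈1.2215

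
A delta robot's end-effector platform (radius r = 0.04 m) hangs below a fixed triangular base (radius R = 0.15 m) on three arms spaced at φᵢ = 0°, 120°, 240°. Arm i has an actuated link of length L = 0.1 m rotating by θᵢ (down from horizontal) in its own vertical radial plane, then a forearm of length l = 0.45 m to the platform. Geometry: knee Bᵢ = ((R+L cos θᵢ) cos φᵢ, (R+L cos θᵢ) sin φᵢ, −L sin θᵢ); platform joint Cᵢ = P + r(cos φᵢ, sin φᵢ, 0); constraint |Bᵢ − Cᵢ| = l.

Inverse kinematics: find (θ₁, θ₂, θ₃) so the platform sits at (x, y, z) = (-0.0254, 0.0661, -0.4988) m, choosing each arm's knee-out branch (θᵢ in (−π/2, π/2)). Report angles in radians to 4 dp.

θ₁ = 1.1350, θ₂ = 0.6986, θ₃ = 1.2224

φ1=0.0° → target in arm frame (-0.0254, 0.0661)
  A=0.1354, B=-0.4988, C=(l²−L²−A²−y'²−z²)/(2L)=-0.3950
  θ1 = atan2(B,A) + arccos(C/0.5169) = 1.1350
arm 2 (φ=120.0°): x'=0.0699, y'=-0.0111
  A cos θ + B sin θ = C:  0.0401·cos θ + -0.4988·sin θ = -0.2901
  θ2 = atan2(B,A) + arccos(C/0.5004) = 0.6986
arm 3 (φ=240.0°): x'=-0.0445, y'=-0.0550
  e−x'=0.1545;  (l²−L²−(e−x')²−y'²−z²)/2L = -0.4161
  γ=atan2(-0.4988,0.1545)=-1.2703;  ψ=arccos(-0.7968)=2.4928;  θ3=γ+ψ≈1.2224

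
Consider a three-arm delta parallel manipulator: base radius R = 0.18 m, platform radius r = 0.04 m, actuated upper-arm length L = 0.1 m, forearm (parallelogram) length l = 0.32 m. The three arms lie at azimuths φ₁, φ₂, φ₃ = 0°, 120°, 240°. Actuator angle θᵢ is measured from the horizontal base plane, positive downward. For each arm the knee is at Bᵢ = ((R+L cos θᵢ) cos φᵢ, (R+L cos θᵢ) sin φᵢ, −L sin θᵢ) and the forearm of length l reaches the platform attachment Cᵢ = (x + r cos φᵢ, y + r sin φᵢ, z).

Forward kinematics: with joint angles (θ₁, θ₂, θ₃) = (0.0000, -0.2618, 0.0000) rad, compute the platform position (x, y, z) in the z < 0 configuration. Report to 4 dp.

arm 1 at φ=0.0°: (R−r)+L cos θ1 = 0.2400;  S1 = (0.2400, 0.0000, 0.0000)
φ2=120.0°: virtual centre (-0.1183, 0.2049, 0.0259), radius l
φ3=240.0°: virtual centre (-0.1200, -0.2078, 0.0000), radius l
eliminate P² terms by subtracting sphere 1 from 2 and 3
plane₁₂: -0.7166x+0.4098y+0.0518z = -0.0010
Cramer: x(z) = 0.0007+0.0363z;  y(z) = -0.0012-0.0629z
quadratic in z: (1.0053)z²+(-0.0172)z+(-0.0451)=0, √Δ=0.4263 → z ∈ {-0.2035, 0.2206}; z = -0.2035 (taking z<0)
x = -0.0067, y = 0.0116

(-0.0067, 0.0116, -0.2035)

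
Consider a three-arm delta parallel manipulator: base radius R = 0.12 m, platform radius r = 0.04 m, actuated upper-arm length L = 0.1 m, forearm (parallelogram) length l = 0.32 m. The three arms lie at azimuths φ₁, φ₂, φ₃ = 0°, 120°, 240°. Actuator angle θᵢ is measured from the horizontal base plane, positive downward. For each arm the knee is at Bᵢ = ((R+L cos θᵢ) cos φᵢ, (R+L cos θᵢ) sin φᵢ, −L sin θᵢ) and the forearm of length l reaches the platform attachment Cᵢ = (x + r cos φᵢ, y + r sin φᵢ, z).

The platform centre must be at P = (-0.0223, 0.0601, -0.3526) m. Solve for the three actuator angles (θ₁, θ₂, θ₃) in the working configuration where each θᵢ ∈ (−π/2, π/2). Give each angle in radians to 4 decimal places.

θ₁ = 0.9595, θ₂ = 0.5232, θ₃ = 1.0472

rotate P by −φ1: (-0.0223, 0.0601, -0.3526)
  A=0.1023, B=-0.3526, C=(l²−L²−A²−y'²−z²)/(2L)=-0.2300
  γ=atan2(-0.3526,0.1023)=-1.2884;  ψ=arccos(-0.6265)=2.2479;  θ1=γ+ψ≈0.9595
rotate P by −φ2: (0.0632, -0.0107, -0.3526)
  e−x'=0.0168;  (l²−L²−(e−x')²−y'²−z²)/2L = -0.1616
  √(A²+B²)=0.3530;  θ2 = -1.5232+2.0464 ≈ 0.5232
rotate P by −φ3: (-0.0409, -0.0494, -0.3526)
  A=0.1209, B=-0.3526, C=(l²−L²−A²−y'²−z²)/(2L)=-0.2449
  γ=atan2(-0.3526,0.1209)=-1.2405;  ψ=arccos(-0.6570)=2.2876;  θ3=γ+ψ≈1.0472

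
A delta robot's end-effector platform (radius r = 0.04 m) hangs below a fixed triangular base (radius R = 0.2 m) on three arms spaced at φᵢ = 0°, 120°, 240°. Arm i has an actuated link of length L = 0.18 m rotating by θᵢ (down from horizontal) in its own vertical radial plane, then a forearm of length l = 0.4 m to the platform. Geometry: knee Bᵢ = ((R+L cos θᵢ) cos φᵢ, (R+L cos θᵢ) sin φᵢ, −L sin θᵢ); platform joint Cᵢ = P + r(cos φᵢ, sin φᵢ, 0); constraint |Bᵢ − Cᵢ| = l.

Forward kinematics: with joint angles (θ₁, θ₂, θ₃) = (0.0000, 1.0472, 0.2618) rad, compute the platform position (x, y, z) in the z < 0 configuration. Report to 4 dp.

(0.0838, -0.0965, -0.2916)

φ1=0.0°: virtual centre (0.3400, 0.0000, 0.0000), radius l
centre 2 = (0.2500·cos120.0°, 0.2500·sin120.0°, -0.1559) = (-0.1250, 0.2165, -0.1559)
arm 3 at φ=240.0°: (R−r)+L cos θ3 = 0.3339;  centre 3 = (-0.1669, -0.2891, -0.0466)
subtract pairs → two planes through P
[-0.9300 0.4330 -0.3118]·P = -0.0288;  [-1.0139 -0.5783 -0.0932]·P = -0.0020
Cramer: x(z) = 0.0179-0.2259z;  y(z) = -0.0280+0.2349z
quadratic in z: (1.1062)z²+(0.1323)z+(-0.0555)=0, √Δ=0.5128 → z ∈ {-0.2916, 0.1720}; z = -0.2916 (taking z<0)
x = 0.0838, y = -0.0965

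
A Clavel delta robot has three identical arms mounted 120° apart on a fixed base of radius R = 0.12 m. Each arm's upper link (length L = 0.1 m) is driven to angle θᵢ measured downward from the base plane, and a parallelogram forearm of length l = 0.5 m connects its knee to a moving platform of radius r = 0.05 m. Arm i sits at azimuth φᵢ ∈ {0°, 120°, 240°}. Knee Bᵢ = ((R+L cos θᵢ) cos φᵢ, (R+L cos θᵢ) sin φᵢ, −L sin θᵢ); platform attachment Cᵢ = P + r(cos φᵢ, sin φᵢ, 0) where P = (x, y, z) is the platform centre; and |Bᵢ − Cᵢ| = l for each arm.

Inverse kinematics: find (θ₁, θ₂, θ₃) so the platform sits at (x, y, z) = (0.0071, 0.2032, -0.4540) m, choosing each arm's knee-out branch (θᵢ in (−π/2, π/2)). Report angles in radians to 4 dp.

φ1=0.0° → target in arm frame (0.0071, 0.2032)
  e−x'=0.0629;  (l²−L²−(e−x')²−y'²−z²)/2L = -0.0568
  θ1 = atan2(B,A) + arccos(C/0.4583) = 0.2619
arm 2 (φ=120.0°): x'=0.1724, y'=-0.1077
  A=-0.1024, B=-0.4540, C=(l²−L²−A²−y'²−z²)/(2L)=0.0589
  √(A²+B²)=0.4654;  θ2 = -1.7927+1.4439 ≈ -0.3488
φ3=240.0° → target in arm frame (-0.1795, -0.0955)
  A=0.2495, B=-0.4540, C=(l²−L²−A²−y'²−z²)/(2L)=-0.1875
  θ3 = atan2(B,A) + arccos(C/0.5181) = 0.8728

θ₁ = 0.2619, θ₂ = -0.3488, θ₃ = 0.8728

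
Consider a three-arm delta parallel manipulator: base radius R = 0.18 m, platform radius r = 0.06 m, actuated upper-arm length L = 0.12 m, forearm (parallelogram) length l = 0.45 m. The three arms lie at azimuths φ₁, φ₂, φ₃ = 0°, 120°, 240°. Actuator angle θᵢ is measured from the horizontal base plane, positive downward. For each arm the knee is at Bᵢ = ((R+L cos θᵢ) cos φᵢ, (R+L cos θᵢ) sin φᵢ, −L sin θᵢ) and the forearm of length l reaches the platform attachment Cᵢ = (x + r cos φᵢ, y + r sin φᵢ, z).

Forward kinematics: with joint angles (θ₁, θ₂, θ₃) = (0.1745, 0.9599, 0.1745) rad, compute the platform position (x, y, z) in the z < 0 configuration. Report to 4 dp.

(0.0625, -0.1083, -0.4207)

S1 = (0.2382·cos0.0°, 0.2382·sin0.0°, -0.0208) = (0.2382, 0.0000, -0.0208)
S2 = (0.1888·cos120.0°, 0.1888·sin120.0°, -0.0983) = (-0.0944, 0.1635, -0.0983)
φ3=240.0°: virtual centre (-0.1191, -0.2063, -0.0208), radius l
eliminate P² terms by subtracting sphere 1 from 2 and 3
[-0.6652 0.3271 -0.1549]·P = -0.0118;  [-0.7145 -0.4125 0.0000]·P = 0.0000
det = 0.5081;  x = 0.0096+-0.1258z,  y = -0.0167+0.2179z
quadratic in z: (1.0633)z²+(0.0919)z+(-0.1495)=0, √Δ=0.8028 → z ∈ {-0.4207, 0.3343}; z = -0.4207 (taking z<0)
x = 0.0625, y = -0.1083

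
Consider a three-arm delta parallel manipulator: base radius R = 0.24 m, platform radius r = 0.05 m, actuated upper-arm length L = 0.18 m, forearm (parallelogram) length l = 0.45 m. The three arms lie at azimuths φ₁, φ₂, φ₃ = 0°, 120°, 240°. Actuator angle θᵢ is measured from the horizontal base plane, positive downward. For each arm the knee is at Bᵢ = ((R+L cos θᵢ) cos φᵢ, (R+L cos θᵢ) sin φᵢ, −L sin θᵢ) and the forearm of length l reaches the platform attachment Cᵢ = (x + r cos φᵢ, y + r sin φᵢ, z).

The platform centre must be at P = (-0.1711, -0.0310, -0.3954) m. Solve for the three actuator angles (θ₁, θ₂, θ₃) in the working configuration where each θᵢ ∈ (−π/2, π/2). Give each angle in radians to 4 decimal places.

arm 1 (φ=0.0°): x'=-0.1711, y'=-0.0310
  A cos θ + B sin θ = C:  0.3611·cos θ + -0.3954·sin θ = -0.3267
  √(A²+B²)=0.5355;  θ1 = -0.8307+2.2269 ≈ 1.3962
rotate P by −φ2: (0.0587, 0.1637, -0.3954)
  A=0.1313, B=-0.3954, C=(l²−L²−A²−y'²−z²)/(2L)=-0.0841
  θ2 = atan2(B,A) + arccos(C/0.4166) = 0.5238
rotate P by −φ3: (0.1124, -0.1327, -0.3954)
  A cos θ + B sin θ = C:  0.0776·cos θ + -0.3954·sin θ = -0.0274
  γ=atan2(-0.3954,0.0776)=-1.3770;  ψ=arccos(-0.0680)=1.6389;  θ3=γ+ψ≈0.2619

θ₁ = 1.3962, θ₂ = 0.5238, θ₃ = 0.2619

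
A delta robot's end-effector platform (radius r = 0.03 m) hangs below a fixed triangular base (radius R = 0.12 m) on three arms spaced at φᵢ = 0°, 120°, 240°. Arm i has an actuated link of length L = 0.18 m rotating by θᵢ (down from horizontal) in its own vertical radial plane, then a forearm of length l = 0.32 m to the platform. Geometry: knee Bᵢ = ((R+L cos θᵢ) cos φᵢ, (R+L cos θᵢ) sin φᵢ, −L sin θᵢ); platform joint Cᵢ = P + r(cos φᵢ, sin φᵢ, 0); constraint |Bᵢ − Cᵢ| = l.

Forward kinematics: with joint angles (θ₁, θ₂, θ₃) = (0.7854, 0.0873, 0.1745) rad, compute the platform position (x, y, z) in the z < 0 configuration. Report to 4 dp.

(-0.0831, 0.0082, -0.2372)

arm 1 at φ=0.0°: ρ1 = 0.2173;  S1 = (0.2173, 0.0000, -0.1273)
arm 2 at φ=120.0°: ρ2 = 0.2693;  S2 = (-0.1347, 0.2332, -0.0157)
φ3=240.0°: virtual centre (-0.1336, -0.2315, -0.0313), radius l
subtract pairs → two planes through P
linear system: -0.7039x+0.4665y = 0.0094−0.2232z; -0.7018x+-0.4629y = 0.0090−0.1921z
Cramer: x(z) = -0.0131+0.2953z;  y(z) = 0.0004-0.0328z
into |P−S₁|² = l²: 1.0883z² + 0.1185z + -0.0331 = 0;  Δ = 0.1583;  z = -0.2372 or 0.1284 → z<0 root = -0.2372
x = -0.0831, y = 0.0082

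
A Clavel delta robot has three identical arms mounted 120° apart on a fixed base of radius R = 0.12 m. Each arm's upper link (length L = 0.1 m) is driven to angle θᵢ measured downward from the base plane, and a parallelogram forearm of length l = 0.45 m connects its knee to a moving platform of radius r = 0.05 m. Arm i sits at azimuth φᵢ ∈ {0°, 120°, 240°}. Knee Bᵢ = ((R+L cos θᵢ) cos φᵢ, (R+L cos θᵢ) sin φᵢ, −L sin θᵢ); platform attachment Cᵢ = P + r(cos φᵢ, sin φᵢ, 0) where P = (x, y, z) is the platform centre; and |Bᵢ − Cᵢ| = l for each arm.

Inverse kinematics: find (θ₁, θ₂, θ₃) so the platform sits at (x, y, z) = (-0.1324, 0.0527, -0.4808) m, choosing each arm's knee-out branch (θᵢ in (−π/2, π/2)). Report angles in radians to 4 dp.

θ₁ = 1.3091, θ₂ = 0.4363, θ₃ = 0.7853

φ1=0.0° → target in arm frame (-0.1324, 0.0527)
  A cos θ + B sin θ = C:  0.2024·cos θ + -0.4808·sin θ = -0.4121
  θ1 = atan2(B,A) + arccos(C/0.5217) = 1.3091
rotate P by −φ2: (0.1118, 0.0883, -0.4808)
  A cos θ + B sin θ = C:  -0.0418·cos θ + -0.4808·sin θ = -0.2411
  γ=atan2(-0.4808,-0.0418)=-1.6576;  ψ=arccos(-0.4995)=2.0939;  θ2=γ+ψ≈0.4363
arm 3 (φ=240.0°): x'=0.0206, y'=-0.1410
  A cos θ + B sin θ = C:  0.0494·cos θ + -0.4808·sin θ = -0.3050
  γ=atan2(-0.4808,0.0494)=-1.4683;  ψ=arccos(-0.6310)=2.2536;  θ3=γ+ψ≈0.7853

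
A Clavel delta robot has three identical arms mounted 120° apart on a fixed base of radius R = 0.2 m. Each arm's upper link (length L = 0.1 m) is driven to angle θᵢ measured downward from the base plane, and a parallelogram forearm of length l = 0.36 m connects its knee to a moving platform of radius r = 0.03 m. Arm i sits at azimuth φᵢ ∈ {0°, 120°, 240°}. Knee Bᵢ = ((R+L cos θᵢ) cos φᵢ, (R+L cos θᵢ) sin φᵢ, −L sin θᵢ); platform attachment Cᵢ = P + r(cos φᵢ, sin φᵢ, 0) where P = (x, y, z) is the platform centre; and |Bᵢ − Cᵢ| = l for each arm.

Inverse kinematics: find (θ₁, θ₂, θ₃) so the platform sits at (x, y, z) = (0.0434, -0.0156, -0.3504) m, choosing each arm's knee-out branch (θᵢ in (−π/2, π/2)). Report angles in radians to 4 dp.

θ₁ = 0.6108, θ₂ = 1.1346, θ₃ = 0.9603

rotate P by −φ1: (0.0434, -0.0156, -0.3504)
  e−x'=0.1266;  (l²−L²−(e−x')²−y'²−z²)/2L = -0.0973
  √(A²+B²)=0.3726;  θ1 = -1.2241+1.8349 ≈ 0.6108
arm 2 (φ=120.0°): x'=-0.0352, y'=-0.0298
  A cos θ + B sin θ = C:  0.2052·cos θ + -0.3504·sin θ = -0.2309
  √(A²+B²)=0.4061;  θ2 = -1.0410+2.1756 ≈ 1.1346
rotate P by −φ3: (-0.0082, 0.0454, -0.3504)
  e−x'=0.1782;  (l²−L²−(e−x')²−y'²−z²)/2L = -0.1850
  √(A²+B²)=0.3931;  θ3 = -1.1003+2.0607 ≈ 0.9603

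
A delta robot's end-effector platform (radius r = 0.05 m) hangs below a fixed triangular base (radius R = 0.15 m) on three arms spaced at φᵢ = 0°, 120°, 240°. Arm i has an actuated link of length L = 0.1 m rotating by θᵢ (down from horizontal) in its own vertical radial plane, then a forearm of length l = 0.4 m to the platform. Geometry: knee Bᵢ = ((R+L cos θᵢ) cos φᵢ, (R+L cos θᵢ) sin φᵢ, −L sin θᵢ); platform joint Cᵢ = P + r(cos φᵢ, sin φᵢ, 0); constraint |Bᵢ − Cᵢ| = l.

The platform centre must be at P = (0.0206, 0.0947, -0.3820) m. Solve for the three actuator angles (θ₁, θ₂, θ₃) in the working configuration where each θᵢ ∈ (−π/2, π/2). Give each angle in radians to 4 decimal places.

rotate P by −φ1: (0.0206, 0.0947, -0.3820)
  e−x'=0.0794;  (l²−L²−(e−x')²−y'²−z²)/2L = -0.0560
  γ=atan2(-0.3820,0.0794)=-1.3659;  ψ=arccos(-0.1435)=1.7148;  θ1=γ+ψ≈0.3489
φ2=120.0° → target in arm frame (0.0717, -0.0652)
  e−x'=0.0283;  (l²−L²−(e−x')²−y'²−z²)/2L = -0.0049
  θ2 = atan2(B,A) + arccos(C/0.3830) = 0.0866
arm 3 (φ=240.0°): x'=-0.0923, y'=-0.0295
  e−x'=0.1923;  (l²−L²−(e−x')²−y'²−z²)/2L = -0.1689
  √(A²+B²)=0.4277;  θ3 = -1.1044+1.9768 ≈ 0.8724

θ₁ = 0.3489, θ₂ = 0.0866, θ₃ = 0.8724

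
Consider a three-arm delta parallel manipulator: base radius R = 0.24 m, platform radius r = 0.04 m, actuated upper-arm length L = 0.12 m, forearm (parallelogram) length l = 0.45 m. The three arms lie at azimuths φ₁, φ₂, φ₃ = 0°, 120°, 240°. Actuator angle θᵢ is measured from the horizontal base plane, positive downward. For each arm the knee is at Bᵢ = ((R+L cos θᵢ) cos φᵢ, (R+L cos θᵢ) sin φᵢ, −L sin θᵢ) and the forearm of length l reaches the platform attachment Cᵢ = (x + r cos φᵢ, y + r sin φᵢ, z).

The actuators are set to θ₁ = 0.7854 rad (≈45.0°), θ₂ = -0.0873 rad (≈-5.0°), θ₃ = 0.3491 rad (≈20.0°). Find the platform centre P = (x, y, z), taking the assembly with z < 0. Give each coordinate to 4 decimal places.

(-0.0703, 0.0358, -0.3589)

S1 = (0.2849·cos0.0°, 0.2849·sin0.0°, -0.0849) = (0.2849, 0.0000, -0.0849)
S2 = (0.3195·cos120.0°, 0.3195·sin120.0°, 0.0105) = (-0.1598, 0.2767, 0.0105)
φ3=240.0°: virtual centre (-0.1564, -0.2709, -0.0410), radius l
|S₂|²−|S₁|² = 0.0139;  |S₃|²−|S₁|² = 0.0112
linear system: -0.8892x+0.5535y = 0.0139−0.1906z; -0.8825x+-0.5417y = 0.0112−0.0876z
det = 0.9701;  x = -0.0141+0.1564z,  y = 0.0024+-0.0931z
into |P−S₁|² = l²: 1.0331z² + 0.0757z + -0.1059 = 0;  Δ = 0.4434;  z = -0.3589 or 0.2856 → z<0 root = -0.3589
x = -0.0703, y = 0.0358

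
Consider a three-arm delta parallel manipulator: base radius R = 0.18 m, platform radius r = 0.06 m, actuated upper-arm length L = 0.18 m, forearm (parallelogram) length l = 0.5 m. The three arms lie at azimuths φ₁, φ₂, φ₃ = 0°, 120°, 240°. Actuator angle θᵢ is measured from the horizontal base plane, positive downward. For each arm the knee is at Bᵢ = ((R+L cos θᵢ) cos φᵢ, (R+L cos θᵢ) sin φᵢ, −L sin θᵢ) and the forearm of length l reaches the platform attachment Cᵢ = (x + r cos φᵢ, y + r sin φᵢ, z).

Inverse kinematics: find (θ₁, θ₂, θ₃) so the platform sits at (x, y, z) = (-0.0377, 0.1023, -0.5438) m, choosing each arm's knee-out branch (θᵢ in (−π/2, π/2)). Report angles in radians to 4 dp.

φ1=0.0° → target in arm frame (-0.0377, 0.1023)
  A cos θ + B sin θ = C:  0.1577·cos θ + -0.5438·sin θ = -0.3151
  √(A²+B²)=0.5662;  θ1 = -1.2885+2.1611 ≈ 0.8725
rotate P by −φ2: (0.1074, -0.0185, -0.5438)
  A=0.0126, B=-0.5438, C=(l²−L²−A²−y'²−z²)/(2L)=-0.2184
  γ=atan2(-0.5438,0.0126)=-1.5477;  ψ=arccos(-0.4015)=1.9839;  θ2=γ+ψ≈0.4362
rotate P by −φ3: (-0.0697, -0.0838, -0.5438)
  A cos θ + B sin θ = C:  0.1897·cos θ + -0.5438·sin θ = -0.3365
  √(A²+B²)=0.5760;  θ3 = -1.2351+2.1948 ≈ 0.9597

θ₁ = 0.8725, θ₂ = 0.4362, θ₃ = 0.9597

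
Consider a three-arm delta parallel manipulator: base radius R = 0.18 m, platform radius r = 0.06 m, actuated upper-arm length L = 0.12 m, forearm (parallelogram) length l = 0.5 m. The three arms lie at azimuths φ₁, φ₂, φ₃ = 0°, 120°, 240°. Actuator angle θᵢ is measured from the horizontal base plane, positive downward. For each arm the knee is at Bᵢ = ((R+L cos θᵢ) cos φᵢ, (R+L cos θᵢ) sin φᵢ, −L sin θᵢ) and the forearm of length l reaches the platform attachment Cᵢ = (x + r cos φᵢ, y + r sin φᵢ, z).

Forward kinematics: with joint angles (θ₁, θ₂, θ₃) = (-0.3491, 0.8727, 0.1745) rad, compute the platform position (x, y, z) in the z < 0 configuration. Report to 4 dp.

arm 1 at φ=0.0°: e+L cos θ1 = 0.2328;  centre 1 = (0.2328, 0.0000, 0.0410)
φ2=120.0°: virtual centre (-0.0986, 0.1707, -0.0919), radius l
centre 3 = (0.2382·cos240.0°, 0.2382·sin240.0°, -0.0208) = (-0.1191, -0.2063, -0.0208)
subtract pairs → two planes through P
plane₁₂: -0.6627x+0.3414y+-0.2659z = -0.0086
Cramer: x(z) = 0.0060-0.2959z;  y(z) = -0.0134+0.2047z
sphere 1 gives Az²+Bz+C=0 with A=1.1294, B=0.0466, C=-0.1967;  B²−4AC=0.8909;  roots -0.4385, 0.3972;  negative root z = -0.4385
x = 0.1357, y = -0.1031

(0.1357, -0.1031, -0.4385)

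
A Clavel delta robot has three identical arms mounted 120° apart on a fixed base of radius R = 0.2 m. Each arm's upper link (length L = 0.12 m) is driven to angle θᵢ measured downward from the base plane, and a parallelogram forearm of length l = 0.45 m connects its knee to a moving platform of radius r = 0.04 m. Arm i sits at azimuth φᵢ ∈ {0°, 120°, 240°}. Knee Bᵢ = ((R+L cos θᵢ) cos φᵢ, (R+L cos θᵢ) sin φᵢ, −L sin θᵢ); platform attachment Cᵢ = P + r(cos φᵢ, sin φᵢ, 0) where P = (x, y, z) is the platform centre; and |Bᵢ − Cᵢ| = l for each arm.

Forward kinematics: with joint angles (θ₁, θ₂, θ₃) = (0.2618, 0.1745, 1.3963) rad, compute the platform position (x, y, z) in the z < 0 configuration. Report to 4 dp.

S1 = (0.2759·cos0.0°, 0.2759·sin0.0°, -0.0311) = (0.2759, 0.0000, -0.0311)
S2 = (0.2782·cos120.0°, 0.2782·sin120.0°, -0.0208) = (-0.1391, 0.2409, -0.0208)
φ3=240.0°: virtual centre (-0.0904, -0.1566, -0.1182), radius l
|S₂|²−|S₁|² = 0.0007;  |S₃|²−|S₁|² = -0.0304
[-0.8300 0.4818 0.0204]·P = 0.0007;  [-0.7327 -0.3132 -0.1742]·P = -0.0304
det = 0.6130;  x = 0.0235+-0.1265z,  y = 0.0421+-0.2604z
sphere 1 gives Az²+Bz+C=0 with A=1.0838, B=0.1041, C=-0.1361;  B²−4AC=0.6007;  roots -0.4056, 0.3096;  negative root z = -0.4056
x = 0.0749, y = 0.1477

(0.0749, 0.1477, -0.4056)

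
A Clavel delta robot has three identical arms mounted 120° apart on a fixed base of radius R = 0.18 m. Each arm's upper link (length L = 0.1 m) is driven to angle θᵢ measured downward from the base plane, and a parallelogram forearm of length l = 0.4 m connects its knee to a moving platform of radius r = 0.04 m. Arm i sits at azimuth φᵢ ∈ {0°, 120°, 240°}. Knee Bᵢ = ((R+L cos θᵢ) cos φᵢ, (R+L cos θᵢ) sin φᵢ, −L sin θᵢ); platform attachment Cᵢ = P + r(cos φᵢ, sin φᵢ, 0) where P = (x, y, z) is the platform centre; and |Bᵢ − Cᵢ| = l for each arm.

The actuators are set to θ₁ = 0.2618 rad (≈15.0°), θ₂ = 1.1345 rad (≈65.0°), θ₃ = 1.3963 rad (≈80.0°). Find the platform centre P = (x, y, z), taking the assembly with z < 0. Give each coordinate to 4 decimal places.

(0.1168, 0.0276, -0.4065)

O1 = (0.2366·cos0.0°, 0.2366·sin0.0°, -0.0259) = (0.2366, 0.0000, -0.0259)
φ2=120.0°: virtual centre (-0.0911, 0.1578, -0.0906), radius l
O3 = (0.1574·cos240.0°, 0.1574·sin240.0°, -0.0985) = (-0.0787, -0.1363, -0.0985)
subtract pairs → two planes through P
plane₁₂: -0.6554x+0.3157y+-0.1295z = -0.0152
Cramer: x(z) = 0.0295-0.2148z;  y(z) = 0.0131-0.0358z
sphere 1 gives Az²+Bz+C=0 with A=1.0474, B=0.1398, C=-0.1163;  B²−4AC=0.5067;  roots -0.4065, 0.2731;  negative root z = -0.4065
x = 0.1168, y = 0.0276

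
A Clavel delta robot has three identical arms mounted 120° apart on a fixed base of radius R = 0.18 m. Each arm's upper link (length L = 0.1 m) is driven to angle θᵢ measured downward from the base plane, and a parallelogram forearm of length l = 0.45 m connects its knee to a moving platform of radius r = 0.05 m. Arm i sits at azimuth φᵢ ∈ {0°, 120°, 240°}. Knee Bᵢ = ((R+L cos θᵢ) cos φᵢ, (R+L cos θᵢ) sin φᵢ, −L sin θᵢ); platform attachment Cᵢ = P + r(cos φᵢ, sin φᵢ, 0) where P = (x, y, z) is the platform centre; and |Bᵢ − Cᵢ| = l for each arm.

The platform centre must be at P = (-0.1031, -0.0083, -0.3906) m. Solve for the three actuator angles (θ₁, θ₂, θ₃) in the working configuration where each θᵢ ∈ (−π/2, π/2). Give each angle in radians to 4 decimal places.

φ1=0.0° → target in arm frame (-0.1031, -0.0083)
  A=0.2331, B=-0.3906, C=(l²−L²−A²−y'²−z²)/(2L)=-0.0724
  θ1 = atan2(B,A) + arccos(C/0.4549) = 0.6978
arm 2 (φ=120.0°): x'=0.0444, y'=0.0934
  A=0.0856, B=-0.3906, C=(l²−L²−A²−y'²−z²)/(2L)=0.1193
  √(A²+B²)=0.3999;  θ2 = -1.3550+1.2677 ≈ -0.0872
rotate P by −φ3: (0.0587, -0.0851, -0.3906)
  A cos θ + B sin θ = C:  0.0713·cos θ + -0.3906·sin θ = 0.1380
  γ=atan2(-0.3906,0.0713)=-1.3903;  ψ=arccos(0.3476)=1.2158;  θ3=γ+ψ≈-0.1746

θ₁ = 0.6978, θ₂ = -0.0872, θ₃ = -0.1746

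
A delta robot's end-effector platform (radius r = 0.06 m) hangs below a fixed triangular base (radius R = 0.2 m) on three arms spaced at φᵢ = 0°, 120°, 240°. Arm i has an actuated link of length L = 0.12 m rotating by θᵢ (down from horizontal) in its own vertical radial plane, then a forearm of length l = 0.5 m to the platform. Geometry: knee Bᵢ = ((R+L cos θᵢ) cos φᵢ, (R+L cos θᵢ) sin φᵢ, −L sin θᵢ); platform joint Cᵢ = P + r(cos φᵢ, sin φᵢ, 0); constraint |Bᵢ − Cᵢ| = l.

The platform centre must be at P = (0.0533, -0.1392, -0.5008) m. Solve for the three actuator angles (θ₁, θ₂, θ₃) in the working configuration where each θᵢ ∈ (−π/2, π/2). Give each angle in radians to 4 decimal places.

θ₁ = 0.5238, θ₂ = 1.3088, θ₃ = 0.3492

rotate P by −φ1: (0.0533, -0.1392, -0.5008)
  e−x'=0.0867;  (l²−L²−(e−x')²−y'²−z²)/2L = -0.1754
  θ1 = atan2(B,A) + arccos(C/0.5082) = 0.5238
rotate P by −φ2: (-0.1472, 0.0234, -0.5008)
  A=0.2872, B=-0.5008, C=(l²−L²−A²−y'²−z²)/(2L)=-0.4093
  θ2 = atan2(B,A) + arccos(C/0.5773) = 1.3088
arm 3 (φ=240.0°): x'=0.0939, y'=0.1158
  e−x'=0.0461;  (l²−L²−(e−x')²−y'²−z²)/2L = -0.1280
  γ=atan2(-0.5008,0.0461)=-1.4790;  ψ=arccos(-0.2546)=1.8282;  θ3=γ+ψ≈0.3492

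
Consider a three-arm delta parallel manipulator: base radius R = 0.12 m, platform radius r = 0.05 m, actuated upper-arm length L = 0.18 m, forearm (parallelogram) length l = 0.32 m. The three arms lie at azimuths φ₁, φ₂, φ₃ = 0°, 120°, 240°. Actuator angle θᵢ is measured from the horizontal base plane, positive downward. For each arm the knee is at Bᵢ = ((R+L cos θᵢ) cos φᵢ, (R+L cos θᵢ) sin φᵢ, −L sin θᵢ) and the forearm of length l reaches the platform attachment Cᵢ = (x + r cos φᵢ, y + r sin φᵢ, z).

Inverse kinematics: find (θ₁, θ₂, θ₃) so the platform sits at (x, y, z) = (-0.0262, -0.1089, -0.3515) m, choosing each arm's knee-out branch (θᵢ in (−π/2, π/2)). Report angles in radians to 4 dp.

arm 1 (φ=0.0°): x'=-0.0262, y'=-0.1089
  e−x'=0.0962;  (l²−L²−(e−x')²−y'²−z²)/2L = -0.2074
  γ=atan2(-0.3515,0.0962)=-1.3037;  ψ=arccos(-0.5691)=2.1762;  θ1=γ+ψ≈0.8726
rotate P by −φ2: (-0.0812, 0.0771, -0.3515)
  A=0.1512, B=-0.3515, C=(l²−L²−A²−y'²−z²)/(2L)=-0.2288
  γ=atan2(-0.3515,0.1512)=-1.1645;  ψ=arccos(-0.5979)=2.2117;  θ2=γ+ψ≈1.0472
φ3=240.0° → target in arm frame (0.1074, 0.0318)
  e−x'=-0.0374;  (l²−L²−(e−x')²−y'²−z²)/2L = -0.1554
  √(A²+B²)=0.3535;  θ3 = -1.6768+2.0261 ≈ 0.3493

θ₁ = 0.8726, θ₂ = 1.0472, θ₃ = 0.3493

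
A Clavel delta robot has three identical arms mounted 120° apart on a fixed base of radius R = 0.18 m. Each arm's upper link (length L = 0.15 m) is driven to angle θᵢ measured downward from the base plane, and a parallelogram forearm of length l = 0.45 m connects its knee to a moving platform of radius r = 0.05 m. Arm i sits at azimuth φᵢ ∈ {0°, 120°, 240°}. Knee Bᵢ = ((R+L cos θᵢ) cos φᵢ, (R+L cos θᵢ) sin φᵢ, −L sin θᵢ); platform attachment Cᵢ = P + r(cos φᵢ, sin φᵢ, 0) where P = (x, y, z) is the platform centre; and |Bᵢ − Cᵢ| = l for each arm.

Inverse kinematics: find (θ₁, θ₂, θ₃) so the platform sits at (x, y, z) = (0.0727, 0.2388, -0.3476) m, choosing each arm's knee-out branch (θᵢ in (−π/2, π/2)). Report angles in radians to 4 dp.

φ1=0.0° → target in arm frame (0.0727, 0.2388)
  A cos θ + B sin θ = C:  0.0573·cos θ + -0.3476·sin θ = -0.0038
  √(A²+B²)=0.3523;  θ1 = -1.4074+1.5815 ≈ 0.1741
arm 2 (φ=120.0°): x'=0.1705, y'=-0.1824
  e−x'=-0.0405;  (l²−L²−(e−x')²−y'²−z²)/2L = 0.0809
  γ=atan2(-0.3476,-0.0405)=-1.6867;  ψ=arccos(0.2313)=1.3374;  θ2=γ+ψ≈-0.3493
φ3=240.0° → target in arm frame (-0.2432, -0.0564)
  A cos θ + B sin θ = C:  0.3732·cos θ + -0.3476·sin θ = -0.2775
  √(A²+B²)=0.5100;  θ3 = -0.7500+2.1462 ≈ 1.3963

θ₁ = 0.1741, θ₂ = -0.3493, θ₃ = 1.3963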